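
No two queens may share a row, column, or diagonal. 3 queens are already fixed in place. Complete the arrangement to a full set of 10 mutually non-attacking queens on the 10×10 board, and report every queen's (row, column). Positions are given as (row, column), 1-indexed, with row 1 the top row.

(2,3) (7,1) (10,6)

(1,5) (2,3) (3,9) (4,7) (5,2) (6,4) (7,1) (8,10) (9,8) (10,6)

Row 1: attacked by (2,3)→{2,3,4}; (7,1)→{1,7}; (10,6)→{6}. Safe: 5, 8, 9, 10. Place at column 5.
Row 3: attacked by (1,5)→{3,5,7}; (2,3)→{2,3,4}; (7,1)→{1,5}; (10,6)→{6}. Safe: 8, 9, 10. Place at column 9.
Row 4: attacked by (1,5)→{2,5,8}; (2,3)→{1,3,5}; (3,9)→{8,9,10}; (7,1)→{1,4}; (10,6)→{6}. Safe: 7. Place at column 7.
Row 5: attacked by (1,5)→{1,5,9}; (2,3)→{3,6}; (3,9)→{7,9}; (4,7)→{6,7,8}; (7,1)→{1,3}; (10,6)→{1,6}. Safe: 2, 4, 10. Place at column 2.
Row 6: attacked by (1,5)→{5,10}; (2,3)→{3,7}; (3,9)→{6,9}; (4,7)→{5,7,9}; (5,2)→{1,2,3}; (7,1)→{1,2}; (10,6)→{2,6,10}. Safe: 4, 8. Place at column 4.
Row 8: attacked by (1,5)→{5}; (2,3)→{3,9}; (3,9)→{4,9}; (4,7)→{3,7}; (5,2)→{2,5}; (6,4)→{2,4,6}; (7,1)→{1,2}; (10,6)→{4,6,8}. Safe: 10. Place at column 10.
Row 9: attacked by (1,5)→{5}; (2,3)→{3,10}; (3,9)→{3,9}; (4,7)→{2,7}; (5,2)→{2,6}; (6,4)→{1,4,7}; (7,1)→{1,3}; (8,10)→{9,10}; (10,6)→{5,6,7}. Safe: 8. Place at column 8.
Columns [5, 3, 9, 7, 2, 4, 1, 10, 8, 6], r−c [-4, -1, -6, -3, 3, 2, 6, -2, 1, 4], r+c [6, 5, 12, 11, 7, 10, 8, 18, 17, 16] are all distinct, so no two queens attack.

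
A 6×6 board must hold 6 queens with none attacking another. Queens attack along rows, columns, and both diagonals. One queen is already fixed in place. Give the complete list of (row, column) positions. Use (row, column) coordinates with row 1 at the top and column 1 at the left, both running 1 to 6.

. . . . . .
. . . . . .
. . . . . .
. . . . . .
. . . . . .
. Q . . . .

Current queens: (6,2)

(1,5) (2,3) (3,1) (4,6) (5,4) (6,2)

Row 1: attacked by (6,2)→{2}. Safe: 1, 3, 4, 5, 6. Place at column 5.
Row 2: attacked by (1,5)→{4,5,6}; (6,2)→{2,6}. Safe: 1, 3. Place at column 3.
Row 3: attacked by (1,5)→{3,5}; (2,3)→{2,3,4}; (6,2)→{2,5}. Safe: 1, 6. Place at column 1.
Row 4: attacked by (1,5)→{2,5}; (2,3)→{1,3,5}; (3,1)→{1,2}; (6,2)→{2,4}. Safe: 6. Place at column 6.
Row 5: attacked by (1,5)→{1,5}; (2,3)→{3,6}; (3,1)→{1,3}; (4,6)→{5,6}; (6,2)→{1,2,3}. Safe: 4. Place at column 4.
Columns [5, 3, 1, 6, 4, 2], r−c [-4, -1, 2, -2, 1, 4], r+c [6, 5, 4, 10, 9, 8] are all distinct, so no two queens attack.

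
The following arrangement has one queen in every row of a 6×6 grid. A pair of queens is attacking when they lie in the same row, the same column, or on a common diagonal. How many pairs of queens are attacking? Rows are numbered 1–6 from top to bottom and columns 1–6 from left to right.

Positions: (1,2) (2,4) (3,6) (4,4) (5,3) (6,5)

Same column: (2,4)–(4,4) (column 4).
Same diagonal: (4,4)–(5,3) (|4−5| = |4−3| = 1).
Total attacking pairs: 2.

2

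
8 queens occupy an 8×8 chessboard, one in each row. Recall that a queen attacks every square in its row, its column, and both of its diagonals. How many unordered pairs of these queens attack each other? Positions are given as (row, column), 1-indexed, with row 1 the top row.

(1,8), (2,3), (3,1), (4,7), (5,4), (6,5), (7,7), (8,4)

5

Same column: (4,7)–(7,7) (column 7); (5,4)–(8,4) (column 4).
Same diagonal: (1,8)–(5,4) (|1−5| = |8−4| = 4); (4,7)–(6,5) (|4−6| = |7−5| = 2); (5,4)–(6,5) (|5−6| = |4−5| = 1).
Total attacking pairs: 5.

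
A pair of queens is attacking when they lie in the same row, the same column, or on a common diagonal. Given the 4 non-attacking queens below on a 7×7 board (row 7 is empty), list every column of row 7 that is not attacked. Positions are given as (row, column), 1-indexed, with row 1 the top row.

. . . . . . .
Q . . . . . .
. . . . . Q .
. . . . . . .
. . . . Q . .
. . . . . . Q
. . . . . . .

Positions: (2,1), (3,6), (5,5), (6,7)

(2,1) attacks row 7 at column 1 and diagonals 6.
(3,6) attacks row 7 at column 6 and diagonals 2.
(5,5) attacks row 7 at column 5 and diagonals 3, 7.
(6,7) attacks row 7 at column 7 and diagonals 6.
Attacked columns: {1, 2, 3, 5, 6, 7}. Safe: {4}.

columns 4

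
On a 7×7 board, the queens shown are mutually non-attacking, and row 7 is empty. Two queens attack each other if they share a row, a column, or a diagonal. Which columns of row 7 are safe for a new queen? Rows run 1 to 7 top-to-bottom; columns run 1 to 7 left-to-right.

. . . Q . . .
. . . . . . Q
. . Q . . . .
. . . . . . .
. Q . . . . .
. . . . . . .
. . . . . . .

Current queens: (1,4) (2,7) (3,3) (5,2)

columns 1, 5, 6

(1,4) attacks row 7 at column 4.
(2,7) attacks row 7 at column 7 and diagonals 2.
(3,3) attacks row 7 at column 3 and diagonals 7.
(5,2) attacks row 7 at column 2 and diagonals 4.
Attacked columns: {2, 3, 4, 7}. Safe: {1, 5, 6}.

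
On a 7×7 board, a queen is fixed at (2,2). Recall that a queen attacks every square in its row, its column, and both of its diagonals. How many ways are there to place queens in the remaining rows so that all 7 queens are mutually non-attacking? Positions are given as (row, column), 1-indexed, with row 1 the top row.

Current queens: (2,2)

Branch on row 1: col 4 → 1; col 5 → 1; col 6 → 1; col 7 → 1.
Sum: 1 + 1 + 1 + 1 = 4.

4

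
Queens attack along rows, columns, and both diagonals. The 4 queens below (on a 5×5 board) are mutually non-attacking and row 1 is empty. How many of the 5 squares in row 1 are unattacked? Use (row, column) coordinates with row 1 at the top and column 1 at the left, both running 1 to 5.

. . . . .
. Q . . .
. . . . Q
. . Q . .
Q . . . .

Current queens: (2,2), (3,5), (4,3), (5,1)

(2,2) attacks row 1 at column 2 and diagonals 1, 3.
(3,5) attacks row 1 at column 5 and diagonals 3.
(4,3) attacks row 1 at column 3.
(5,1) attacks row 1 at column 1 and diagonals 5.
Attacked columns: {1, 2, 3, 5}. Safe: {4}.

1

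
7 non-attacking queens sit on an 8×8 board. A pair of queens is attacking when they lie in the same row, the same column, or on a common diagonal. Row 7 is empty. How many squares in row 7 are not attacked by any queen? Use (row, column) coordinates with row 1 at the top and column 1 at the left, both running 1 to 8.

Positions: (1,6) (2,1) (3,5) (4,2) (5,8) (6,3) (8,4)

1

(1,6) attacks row 7 at column 6.
(2,1) attacks row 7 at column 1 and diagonals 6.
(3,5) attacks row 7 at column 5 and diagonals 1.
(4,2) attacks row 7 at column 2 and diagonals 5.
(5,8) attacks row 7 at column 8 and diagonals 6.
(6,3) attacks row 7 at column 3 and diagonals 2, 4.
(8,4) attacks row 7 at column 4 and diagonals 3, 5.
Attacked columns: {1, 2, 3, 4, 5, 6, 8}. Safe: {7}.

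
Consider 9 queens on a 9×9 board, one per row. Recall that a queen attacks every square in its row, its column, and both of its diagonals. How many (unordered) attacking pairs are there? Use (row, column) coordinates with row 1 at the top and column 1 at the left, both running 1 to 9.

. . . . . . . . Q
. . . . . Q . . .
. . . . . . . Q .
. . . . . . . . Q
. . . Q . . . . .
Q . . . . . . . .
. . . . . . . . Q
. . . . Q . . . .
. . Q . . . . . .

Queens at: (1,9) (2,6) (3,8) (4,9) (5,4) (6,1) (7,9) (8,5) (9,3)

Same column: (1,9)–(4,9) (column 9); (1,9)–(7,9) (column 9); (4,9)–(7,9) (column 9).
Same diagonal: (3,8)–(4,9) (|3−4| = |8−9| = 1); (4,9)–(8,5) (|4−8| = |9−5| = 4).
Total attacking pairs: 5.

5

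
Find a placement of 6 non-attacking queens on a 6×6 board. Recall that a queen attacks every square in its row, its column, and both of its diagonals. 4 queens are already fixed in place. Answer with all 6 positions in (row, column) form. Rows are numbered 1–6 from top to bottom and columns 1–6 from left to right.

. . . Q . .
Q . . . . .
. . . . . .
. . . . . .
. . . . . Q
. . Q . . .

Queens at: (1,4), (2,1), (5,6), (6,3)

Row 3: attacked by (1,4)→{2,4,6}; (2,1)→{1,2}; (5,6)→{4,6}; (6,3)→{3,6}. Safe: 5. Place at column 5.
Row 4: attacked by (1,4)→{1,4}; (2,1)→{1,3}; (3,5)→{4,5,6}; (5,6)→{5,6}; (6,3)→{1,3,5}. Safe: 2. Place at column 2.
Columns [4, 1, 5, 2, 6, 3], r−c [-3, 1, -2, 2, -1, 3], r+c [5, 3, 8, 6, 11, 9] are all distinct, so no two queens attack.

(1,4) (2,1) (3,5) (4,2) (5,6) (6,3)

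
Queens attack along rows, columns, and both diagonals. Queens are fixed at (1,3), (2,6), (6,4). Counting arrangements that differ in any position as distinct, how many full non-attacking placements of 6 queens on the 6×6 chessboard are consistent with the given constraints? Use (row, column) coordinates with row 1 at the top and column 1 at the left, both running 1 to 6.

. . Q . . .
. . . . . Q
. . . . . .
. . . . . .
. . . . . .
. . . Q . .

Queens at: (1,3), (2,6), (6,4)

1

Branch on row 3: col 2 → 1.
Sum: 1 = 1.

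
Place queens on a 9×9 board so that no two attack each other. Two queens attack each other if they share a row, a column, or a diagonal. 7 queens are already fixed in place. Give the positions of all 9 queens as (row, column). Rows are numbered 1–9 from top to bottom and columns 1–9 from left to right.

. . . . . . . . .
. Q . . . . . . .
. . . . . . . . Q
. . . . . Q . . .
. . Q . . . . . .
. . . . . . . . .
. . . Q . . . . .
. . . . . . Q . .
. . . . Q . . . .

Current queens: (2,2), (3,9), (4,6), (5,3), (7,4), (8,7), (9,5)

Row 1: attacked by (2,2)→{1,2,3}; (3,9)→{7,9}; (4,6)→{3,6,9}; (5,3)→{3,7}; (7,4)→{4}; (8,7)→{7}; (9,5)→{5}. Safe: 8. Place at column 8.
Row 6: attacked by (1,8)→{3,8}; (2,2)→{2,6}; (3,9)→{6,9}; (4,6)→{4,6,8}; (5,3)→{2,3,4}; (7,4)→{3,4,5}; (8,7)→{5,7,9}; (9,5)→{2,5,8}. Safe: 1. Place at column 1.
Columns [8, 2, 9, 6, 3, 1, 4, 7, 5], r−c [-7, 0, -6, -2, 2, 5, 3, 1, 4], r+c [9, 4, 12, 10, 8, 7, 11, 15, 14] are all distinct, so no two queens attack.

(1,8) (2,2) (3,9) (4,6) (5,3) (6,1) (7,4) (8,7) (9,5)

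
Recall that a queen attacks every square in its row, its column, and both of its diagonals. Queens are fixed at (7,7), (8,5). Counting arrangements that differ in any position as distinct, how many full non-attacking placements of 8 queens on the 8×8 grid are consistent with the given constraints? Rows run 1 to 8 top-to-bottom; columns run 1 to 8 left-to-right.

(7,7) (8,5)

Branch on row 1: col 2 → 2; col 3 → 1; col 4 → 1; col 6 → 1; col 8 → 1.
Sum: 2 + 1 + 1 + 1 + 1 = 6.

6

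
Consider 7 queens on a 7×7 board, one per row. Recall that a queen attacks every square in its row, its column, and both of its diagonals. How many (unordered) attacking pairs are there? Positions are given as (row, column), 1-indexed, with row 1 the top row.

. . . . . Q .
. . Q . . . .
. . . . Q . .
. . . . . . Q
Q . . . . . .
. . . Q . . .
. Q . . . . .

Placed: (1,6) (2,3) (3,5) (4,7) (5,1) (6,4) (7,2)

All columns are distinct and no two queens satisfy |Δrow| = |Δcol|, so no pair attacks.

0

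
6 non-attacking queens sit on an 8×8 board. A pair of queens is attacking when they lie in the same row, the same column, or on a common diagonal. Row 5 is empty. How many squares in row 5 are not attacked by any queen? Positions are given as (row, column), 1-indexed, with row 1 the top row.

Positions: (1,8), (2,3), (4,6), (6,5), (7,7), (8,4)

1

(1,8) attacks row 5 at column 8 and diagonals 4.
(2,3) attacks row 5 at column 3 and diagonals 6.
(4,6) attacks row 5 at column 6 and diagonals 5, 7.
(6,5) attacks row 5 at column 5 and diagonals 4, 6.
(7,7) attacks row 5 at column 7 and diagonals 5.
(8,4) attacks row 5 at column 4 and diagonals 1, 7.
Attacked columns: {1, 3, 4, 5, 6, 7, 8}. Safe: {2}.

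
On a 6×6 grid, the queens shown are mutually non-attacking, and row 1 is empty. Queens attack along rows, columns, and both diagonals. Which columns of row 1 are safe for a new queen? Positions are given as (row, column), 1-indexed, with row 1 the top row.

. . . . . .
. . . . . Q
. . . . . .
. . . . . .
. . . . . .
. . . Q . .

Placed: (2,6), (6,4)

columns 1, 2, 3

(2,6) attacks row 1 at column 6 and diagonals 5.
(6,4) attacks row 1 at column 4.
Attacked columns: {4, 5, 6}. Safe: {1, 2, 3}.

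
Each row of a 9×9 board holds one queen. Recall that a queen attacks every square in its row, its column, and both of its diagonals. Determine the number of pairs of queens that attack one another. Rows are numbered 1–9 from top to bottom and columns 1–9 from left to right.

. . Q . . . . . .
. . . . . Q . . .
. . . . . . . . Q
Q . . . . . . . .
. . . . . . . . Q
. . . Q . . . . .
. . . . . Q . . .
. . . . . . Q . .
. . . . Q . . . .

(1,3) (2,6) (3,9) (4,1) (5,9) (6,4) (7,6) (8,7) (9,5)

Same column: (2,6)–(7,6) (column 6); (3,9)–(5,9) (column 9).
Same diagonal: (2,6)–(5,9) (|2−5| = |6−9| = 3); (5,9)–(9,5) (|5−9| = |9−5| = 4); (7,6)–(8,7) (|7−8| = |6−7| = 1).
Total attacking pairs: 5.

5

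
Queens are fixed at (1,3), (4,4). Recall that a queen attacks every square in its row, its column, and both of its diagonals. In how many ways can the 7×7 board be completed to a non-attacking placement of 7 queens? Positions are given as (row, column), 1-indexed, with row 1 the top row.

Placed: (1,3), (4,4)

Branch on row 2: col 1 → 1; col 5 → 0; col 7 → 1.
Sum: 1 + 0 + 1 = 2.

2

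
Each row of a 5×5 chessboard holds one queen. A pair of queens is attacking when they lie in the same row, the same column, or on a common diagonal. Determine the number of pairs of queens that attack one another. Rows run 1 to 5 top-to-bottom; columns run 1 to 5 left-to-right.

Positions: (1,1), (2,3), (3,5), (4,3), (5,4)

2

Same column: (2,3)–(4,3) (column 3).
Same diagonal: (4,3)–(5,4) (|4−5| = |3−4| = 1).
Total attacking pairs: 2.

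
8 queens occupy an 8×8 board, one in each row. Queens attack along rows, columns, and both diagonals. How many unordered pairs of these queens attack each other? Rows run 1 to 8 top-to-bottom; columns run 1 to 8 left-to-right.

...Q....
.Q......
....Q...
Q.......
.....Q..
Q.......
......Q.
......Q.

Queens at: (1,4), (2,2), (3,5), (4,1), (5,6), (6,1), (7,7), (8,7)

4

Same column: (4,1)–(6,1) (column 1); (7,7)–(8,7) (column 7).
Same diagonal: (1,4)–(4,1) (|1−4| = |4−1| = 3); (2,2)–(7,7) (|2−7| = |2−7| = 5).
Total attacking pairs: 4.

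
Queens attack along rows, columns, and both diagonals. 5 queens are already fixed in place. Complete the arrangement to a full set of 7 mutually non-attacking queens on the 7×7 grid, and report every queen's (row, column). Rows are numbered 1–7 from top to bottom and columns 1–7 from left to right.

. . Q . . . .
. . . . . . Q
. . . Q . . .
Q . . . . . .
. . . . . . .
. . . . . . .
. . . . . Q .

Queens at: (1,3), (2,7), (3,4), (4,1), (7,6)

(1,3) (2,7) (3,4) (4,1) (5,5) (6,2) (7,6)

Row 5: attacked by (1,3)→{3,7}; (2,7)→{4,7}; (3,4)→{2,4,6}; (4,1)→{1,2}; (7,6)→{4,6}. Safe: 5. Place at column 5.
Row 6: attacked by (1,3)→{3}; (2,7)→{3,7}; (3,4)→{1,4,7}; (4,1)→{1,3}; (5,5)→{4,5,6}; (7,6)→{5,6,7}. Safe: 2. Place at column 2.
Columns [3, 7, 4, 1, 5, 2, 6], r−c [-2, -5, -1, 3, 0, 4, 1], r+c [4, 9, 7, 5, 10, 8, 13] are all distinct, so no two queens attack.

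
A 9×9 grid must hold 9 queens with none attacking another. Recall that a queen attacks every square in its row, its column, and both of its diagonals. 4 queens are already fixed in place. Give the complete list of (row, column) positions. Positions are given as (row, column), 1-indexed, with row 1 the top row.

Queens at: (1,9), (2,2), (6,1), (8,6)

(1,9) (2,2) (3,5) (4,7) (5,4) (6,1) (7,8) (8,6) (9,3)

Row 3: attacked by (1,9)→{7,9}; (2,2)→{1,2,3}; (6,1)→{1,4}; (8,6)→{1,6}. Safe: 5, 8. Place at column 5.
Row 4: attacked by (1,9)→{6,9}; (2,2)→{2,4}; (3,5)→{4,5,6}; (6,1)→{1,3}; (8,6)→{2,6}. Safe: 7, 8. Place at column 7.
Row 5: attacked by (1,9)→{5,9}; (2,2)→{2,5}; (3,5)→{3,5,7}; (4,7)→{6,7,8}; (6,1)→{1,2}; (8,6)→{3,6,9}. Safe: 4. Place at column 4.
Row 7: attacked by (1,9)→{3,9}; (2,2)→{2,7}; (3,5)→{1,5,9}; (4,7)→{4,7}; (5,4)→{2,4,6}; (6,1)→{1,2}; (8,6)→{5,6,7}. Safe: 8. Place at column 8.
Row 9: attacked by (1,9)→{1,9}; (2,2)→{2,9}; (3,5)→{5}; (4,7)→{2,7}; (5,4)→{4,8}; (6,1)→{1,4}; (7,8)→{6,8}; (8,6)→{5,6,7}. Safe: 3. Place at column 3.
Columns [9, 2, 5, 7, 4, 1, 8, 6, 3], r−c [-8, 0, -2, -3, 1, 5, -1, 2, 6], r+c [10, 4, 8, 11, 9, 7, 15, 14, 12] are all distinct, so no two queens attack.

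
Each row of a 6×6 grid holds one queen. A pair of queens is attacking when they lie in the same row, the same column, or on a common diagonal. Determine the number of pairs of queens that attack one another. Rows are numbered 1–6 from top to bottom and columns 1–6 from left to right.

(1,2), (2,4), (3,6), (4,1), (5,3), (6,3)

3

Same column: (5,3)–(6,3) (column 3).
Same diagonal: (3,6)–(6,3) (|3−6| = |6−3| = 3); (4,1)–(6,3) (|4−6| = |1−3| = 2).
Total attacking pairs: 3.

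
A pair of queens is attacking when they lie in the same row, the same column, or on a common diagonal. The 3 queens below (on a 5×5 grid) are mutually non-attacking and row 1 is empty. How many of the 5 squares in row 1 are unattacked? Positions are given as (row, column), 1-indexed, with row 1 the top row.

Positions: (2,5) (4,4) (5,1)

(2,5) attacks row 1 at column 5 and diagonals 4.
(4,4) attacks row 1 at column 4 and diagonals 1.
(5,1) attacks row 1 at column 1 and diagonals 5.
Attacked columns: {1, 4, 5}. Safe: {2, 3}.

2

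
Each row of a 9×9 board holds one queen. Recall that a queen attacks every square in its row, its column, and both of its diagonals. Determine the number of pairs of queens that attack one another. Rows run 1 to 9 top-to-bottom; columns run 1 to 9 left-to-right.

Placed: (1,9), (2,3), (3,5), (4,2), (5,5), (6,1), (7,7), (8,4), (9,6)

3

Same column: (3,5)–(5,5) (column 5).
Same diagonal: (1,9)–(5,5) (|1−5| = |9−5| = 4); (5,5)–(7,7) (|5−7| = |5−7| = 2).
Total attacking pairs: 3.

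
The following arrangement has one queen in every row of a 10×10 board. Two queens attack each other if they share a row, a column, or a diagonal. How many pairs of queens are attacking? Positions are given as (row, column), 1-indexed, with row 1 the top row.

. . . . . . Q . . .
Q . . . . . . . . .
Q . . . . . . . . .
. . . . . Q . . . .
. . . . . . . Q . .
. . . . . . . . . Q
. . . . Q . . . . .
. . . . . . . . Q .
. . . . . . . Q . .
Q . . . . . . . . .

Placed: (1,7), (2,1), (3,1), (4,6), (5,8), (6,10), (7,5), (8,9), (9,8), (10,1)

Same column: (2,1)–(3,1) (column 1); (2,1)–(10,1) (column 1); (3,1)–(10,1) (column 1); (5,8)–(9,8) (column 8).
Same diagonal: (2,1)–(9,8) (|2−9| = |1−8| = 7); (3,1)–(7,5) (|3−7| = |1−5| = 4); (8,9)–(9,8) (|8−9| = |9−8| = 1).
Total attacking pairs: 7.

7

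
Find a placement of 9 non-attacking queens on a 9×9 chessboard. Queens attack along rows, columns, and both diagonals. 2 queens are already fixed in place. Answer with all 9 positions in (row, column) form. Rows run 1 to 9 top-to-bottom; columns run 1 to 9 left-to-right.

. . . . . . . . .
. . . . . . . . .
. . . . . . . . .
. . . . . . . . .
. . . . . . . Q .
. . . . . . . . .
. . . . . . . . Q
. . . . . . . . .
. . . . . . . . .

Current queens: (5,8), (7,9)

(1,1) (2,3) (3,7) (4,2) (5,8) (6,5) (7,9) (8,4) (9,6)

Row 1: attacked by (5,8)→{4,8}; (7,9)→{3,9}. Safe: 1, 2, 5, 6, 7. Place at column 1.
Row 2: attacked by (1,1)→{1,2}; (5,8)→{5,8}; (7,9)→{4,9}. Safe: 3, 6, 7. Place at column 3.
Row 3: attacked by (1,1)→{1,3}; (2,3)→{2,3,4}; (5,8)→{6,8}; (7,9)→{5,9}. Safe: 7. Place at column 7.
Row 4: attacked by (1,1)→{1,4}; (2,3)→{1,3,5}; (3,7)→{6,7,8}; (5,8)→{7,8,9}; (7,9)→{6,9}. Safe: 2. Place at column 2.
Row 6: attacked by (1,1)→{1,6}; (2,3)→{3,7}; (3,7)→{4,7}; (4,2)→{2,4}; (5,8)→{7,8,9}; (7,9)→{8,9}. Safe: 5. Place at column 5.
Row 8: attacked by (1,1)→{1,8}; (2,3)→{3,9}; (3,7)→{2,7}; (4,2)→{2,6}; (5,8)→{5,8}; (6,5)→{3,5,7}; (7,9)→{8,9}. Safe: 4. Place at column 4.
Row 9: attacked by (1,1)→{1,9}; (2,3)→{3}; (3,7)→{1,7}; (4,2)→{2,7}; (5,8)→{4,8}; (6,5)→{2,5,8}; (7,9)→{7,9}; (8,4)→{3,4,5}. Safe: 6. Place at column 6.
Columns [1, 3, 7, 2, 8, 5, 9, 4, 6], r−c [0, -1, -4, 2, -3, 1, -2, 4, 3], r+c [2, 5, 10, 6, 13, 11, 16, 12, 15] are all distinct, so no two queens attack.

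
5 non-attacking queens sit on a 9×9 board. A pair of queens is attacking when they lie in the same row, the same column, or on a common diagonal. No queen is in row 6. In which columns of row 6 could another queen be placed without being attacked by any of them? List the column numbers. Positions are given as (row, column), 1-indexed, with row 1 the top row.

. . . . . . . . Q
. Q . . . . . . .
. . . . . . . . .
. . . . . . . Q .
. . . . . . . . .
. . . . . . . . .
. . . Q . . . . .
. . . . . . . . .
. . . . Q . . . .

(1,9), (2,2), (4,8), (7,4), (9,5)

columns 1, 7

(1,9) attacks row 6 at column 9 and diagonals 4.
(2,2) attacks row 6 at column 2 and diagonals 6.
(4,8) attacks row 6 at column 8 and diagonals 6.
(7,4) attacks row 6 at column 4 and diagonals 3, 5.
(9,5) attacks row 6 at column 5 and diagonals 2, 8.
Attacked columns: {2, 3, 4, 5, 6, 8, 9}. Safe: {1, 7}.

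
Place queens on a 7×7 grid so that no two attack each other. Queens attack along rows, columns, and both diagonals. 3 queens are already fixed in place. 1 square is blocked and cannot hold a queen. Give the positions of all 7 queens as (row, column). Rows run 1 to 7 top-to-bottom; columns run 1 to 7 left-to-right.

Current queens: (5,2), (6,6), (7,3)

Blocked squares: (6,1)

Row 1: attacked by (5,2)→{2,6}; (6,6)→{1,6}; (7,3)→{3}. Safe: 4, 5, 7. Place at column 7.
Row 2: attacked by (1,7)→{6,7}; (5,2)→{2,5}; (6,6)→{2,6}; (7,3)→{3}. Safe: 1, 4. Place at column 4.
Row 3: attacked by (1,7)→{5,7}; (2,4)→{3,4,5}; (5,2)→{2,4}; (6,6)→{3,6}; (7,3)→{3,7}. Safe: 1. Place at column 1.
Row 4: attacked by (1,7)→{4,7}; (2,4)→{2,4,6}; (3,1)→{1,2}; (5,2)→{1,2,3}; (6,6)→{4,6}; (7,3)→{3,6}. Safe: 5. Place at column 5.
Columns [7, 4, 1, 5, 2, 6, 3], r−c [-6, -2, 2, -1, 3, 0, 4], r+c [8, 6, 4, 9, 7, 12, 10] are all distinct, so no two queens attack.

(1,7) (2,4) (3,1) (4,5) (5,2) (6,6) (7,3)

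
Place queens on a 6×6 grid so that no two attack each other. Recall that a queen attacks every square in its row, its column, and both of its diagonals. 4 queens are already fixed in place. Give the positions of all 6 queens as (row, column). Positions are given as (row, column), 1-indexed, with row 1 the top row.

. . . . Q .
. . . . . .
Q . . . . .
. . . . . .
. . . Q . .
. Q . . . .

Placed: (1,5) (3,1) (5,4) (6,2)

Row 2: attacked by (1,5)→{4,5,6}; (3,1)→{1,2}; (5,4)→{1,4}; (6,2)→{2,6}. Safe: 3. Place at column 3.
Row 4: attacked by (1,5)→{2,5}; (2,3)→{1,3,5}; (3,1)→{1,2}; (5,4)→{3,4,5}; (6,2)→{2,4}. Safe: 6. Place at column 6.
Columns [5, 3, 1, 6, 4, 2], r−c [-4, -1, 2, -2, 1, 4], r+c [6, 5, 4, 10, 9, 8] are all distinct, so no two queens attack.

(1,5) (2,3) (3,1) (4,6) (5,4) (6,2)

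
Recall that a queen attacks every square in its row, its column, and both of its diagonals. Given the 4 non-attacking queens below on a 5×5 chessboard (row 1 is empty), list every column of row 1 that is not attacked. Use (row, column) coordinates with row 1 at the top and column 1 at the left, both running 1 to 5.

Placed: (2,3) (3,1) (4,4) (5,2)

columns 5

(2,3) attacks row 1 at column 3 and diagonals 2, 4.
(3,1) attacks row 1 at column 1 and diagonals 3.
(4,4) attacks row 1 at column 4 and diagonals 1.
(5,2) attacks row 1 at column 2.
Attacked columns: {1, 2, 3, 4}. Safe: {5}.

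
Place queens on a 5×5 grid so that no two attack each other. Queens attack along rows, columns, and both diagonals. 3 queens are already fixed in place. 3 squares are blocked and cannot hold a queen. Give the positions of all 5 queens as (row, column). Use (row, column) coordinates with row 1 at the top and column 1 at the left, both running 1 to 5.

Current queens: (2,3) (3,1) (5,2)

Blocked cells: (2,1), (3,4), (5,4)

Row 1: attacked by (2,3)→{2,3,4}; (3,1)→{1,3}; (5,2)→{2}. Safe: 5. Place at column 5.
Row 4: attacked by (1,5)→{2,5}; (2,3)→{1,3,5}; (3,1)→{1,2}; (5,2)→{1,2,3}. Safe: 4. Place at column 4.
Columns [5, 3, 1, 4, 2], r−c [-4, -1, 2, 0, 3], r+c [6, 5, 4, 8, 7] are all distinct, so no two queens attack.

(1,5) (2,3) (3,1) (4,4) (5,2)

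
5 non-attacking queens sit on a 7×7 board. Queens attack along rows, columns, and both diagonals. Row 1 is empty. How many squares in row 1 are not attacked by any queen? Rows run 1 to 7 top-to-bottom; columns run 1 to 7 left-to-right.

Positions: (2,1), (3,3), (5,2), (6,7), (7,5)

1

(2,1) attacks row 1 at column 1 and diagonals 2.
(3,3) attacks row 1 at column 3 and diagonals 1, 5.
(5,2) attacks row 1 at column 2 and diagonals 6.
(6,7) attacks row 1 at column 7 and diagonals 2.
(7,5) attacks row 1 at column 5.
Attacked columns: {1, 2, 3, 5, 6, 7}. Safe: {4}.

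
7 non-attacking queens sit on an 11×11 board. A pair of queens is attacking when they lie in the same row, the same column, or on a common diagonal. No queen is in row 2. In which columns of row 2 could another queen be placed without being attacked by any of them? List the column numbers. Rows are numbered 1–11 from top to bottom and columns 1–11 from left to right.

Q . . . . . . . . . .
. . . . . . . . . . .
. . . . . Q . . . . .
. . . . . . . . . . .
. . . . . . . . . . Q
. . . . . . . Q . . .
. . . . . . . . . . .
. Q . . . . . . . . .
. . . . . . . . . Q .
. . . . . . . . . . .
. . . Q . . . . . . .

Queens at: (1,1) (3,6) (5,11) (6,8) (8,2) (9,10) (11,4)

(1,1) attacks row 2 at column 1 and diagonals 2.
(3,6) attacks row 2 at column 6 and diagonals 5, 7.
(5,11) attacks row 2 at column 11 and diagonals 8.
(6,8) attacks row 2 at column 8 and diagonals 4.
(8,2) attacks row 2 at column 2 and diagonals 8.
(9,10) attacks row 2 at column 10 and diagonals 3.
(11,4) attacks row 2 at column 4.
Attacked columns: {1, 2, 3, 4, 5, 6, 7, 8, 10, 11}. Safe: {9}.

columns 9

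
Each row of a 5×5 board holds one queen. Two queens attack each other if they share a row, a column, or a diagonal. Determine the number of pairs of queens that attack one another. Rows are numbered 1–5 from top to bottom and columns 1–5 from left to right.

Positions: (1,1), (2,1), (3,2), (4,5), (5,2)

Same column: (1,1)–(2,1) (column 1); (3,2)–(5,2) (column 2).
Same diagonal: (2,1)–(3,2) (|2−3| = |1−2| = 1).
Total attacking pairs: 3.

3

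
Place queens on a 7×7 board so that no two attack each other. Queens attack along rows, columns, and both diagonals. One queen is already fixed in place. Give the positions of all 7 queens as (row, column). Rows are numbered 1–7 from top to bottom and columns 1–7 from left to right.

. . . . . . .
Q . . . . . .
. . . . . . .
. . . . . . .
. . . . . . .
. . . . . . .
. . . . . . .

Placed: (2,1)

Row 1: attacked by (2,1)→{1,2}. Safe: 3, 4, 5, 6, 7. Place at column 5.
Row 3: attacked by (1,5)→{3,5,7}; (2,1)→{1,2}. Safe: 4, 6. Place at column 6.
Row 4: attacked by (1,5)→{2,5}; (2,1)→{1,3}; (3,6)→{5,6,7}. Safe: 4. Place at column 4.
Row 5: attacked by (1,5)→{1,5}; (2,1)→{1,4}; (3,6)→{4,6}; (4,4)→{3,4,5}. Safe: 2, 7. Place at column 2.
Row 6: attacked by (1,5)→{5}; (2,1)→{1,5}; (3,6)→{3,6}; (4,4)→{2,4,6}; (5,2)→{1,2,3}. Safe: 7. Place at column 7.
Row 7: attacked by (1,5)→{5}; (2,1)→{1,6}; (3,6)→{2,6}; (4,4)→{1,4,7}; (5,2)→{2,4}; (6,7)→{6,7}. Safe: 3. Place at column 3.
Columns [5, 1, 6, 4, 2, 7, 3], r−c [-4, 1, -3, 0, 3, -1, 4], r+c [6, 3, 9, 8, 7, 13, 10] are all distinct, so no two queens attack.

(1,5) (2,1) (3,6) (4,4) (5,2) (6,7) (7,3)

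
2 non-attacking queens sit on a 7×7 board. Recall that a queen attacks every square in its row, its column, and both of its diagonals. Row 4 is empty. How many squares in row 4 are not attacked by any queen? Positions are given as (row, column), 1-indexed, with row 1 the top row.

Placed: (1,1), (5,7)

(1,1) attacks row 4 at column 1 and diagonals 4.
(5,7) attacks row 4 at column 7 and diagonals 6.
Attacked columns: {1, 4, 6, 7}. Safe: {2, 3, 5}.

3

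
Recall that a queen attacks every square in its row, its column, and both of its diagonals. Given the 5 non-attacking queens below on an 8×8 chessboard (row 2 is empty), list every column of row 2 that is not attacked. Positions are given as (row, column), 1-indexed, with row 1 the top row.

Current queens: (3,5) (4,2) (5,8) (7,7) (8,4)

(3,5) attacks row 2 at column 5 and diagonals 4, 6.
(4,2) attacks row 2 at column 2 and diagonals 4.
(5,8) attacks row 2 at column 8 and diagonals 5.
(7,7) attacks row 2 at column 7 and diagonals 2.
(8,4) attacks row 2 at column 4.
Attacked columns: {2, 4, 5, 6, 7, 8}. Safe: {1, 3}.

columns 1, 3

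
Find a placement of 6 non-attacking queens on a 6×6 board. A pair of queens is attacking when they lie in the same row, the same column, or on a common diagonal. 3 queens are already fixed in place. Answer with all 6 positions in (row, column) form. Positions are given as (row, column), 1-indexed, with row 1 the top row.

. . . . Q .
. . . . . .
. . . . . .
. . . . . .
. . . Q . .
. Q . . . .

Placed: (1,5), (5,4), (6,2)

Row 2: attacked by (1,5)→{4,5,6}; (5,4)→{1,4}; (6,2)→{2,6}. Safe: 3. Place at column 3.
Row 3: attacked by (1,5)→{3,5}; (2,3)→{2,3,4}; (5,4)→{2,4,6}; (6,2)→{2,5}. Safe: 1. Place at column 1.
Row 4: attacked by (1,5)→{2,5}; (2,3)→{1,3,5}; (3,1)→{1,2}; (5,4)→{3,4,5}; (6,2)→{2,4}. Safe: 6. Place at column 6.
Columns [5, 3, 1, 6, 4, 2], r−c [-4, -1, 2, -2, 1, 4], r+c [6, 5, 4, 10, 9, 8] are all distinct, so no two queens attack.

(1,5) (2,3) (3,1) (4,6) (5,4) (6,2)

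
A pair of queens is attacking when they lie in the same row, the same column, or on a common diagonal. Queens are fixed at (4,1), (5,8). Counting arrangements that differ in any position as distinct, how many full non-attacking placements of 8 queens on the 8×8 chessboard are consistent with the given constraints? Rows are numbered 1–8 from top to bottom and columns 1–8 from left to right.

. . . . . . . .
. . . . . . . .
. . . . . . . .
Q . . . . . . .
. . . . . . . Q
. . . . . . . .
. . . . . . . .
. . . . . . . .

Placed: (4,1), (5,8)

3

Branch on row 1: col 2 → 0; col 3 → 1; col 5 → 0; col 6 → 1; col 7 → 1.
Sum: 0 + 1 + 0 + 1 + 1 = 3.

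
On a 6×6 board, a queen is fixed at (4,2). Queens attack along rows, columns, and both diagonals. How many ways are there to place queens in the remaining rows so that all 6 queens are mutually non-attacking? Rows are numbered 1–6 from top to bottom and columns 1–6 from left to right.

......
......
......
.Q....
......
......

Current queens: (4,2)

Branch on row 1: col 1 → 0; col 3 → 0; col 4 → 1; col 6 → 0.
Sum: 0 + 0 + 1 + 0 = 1.

1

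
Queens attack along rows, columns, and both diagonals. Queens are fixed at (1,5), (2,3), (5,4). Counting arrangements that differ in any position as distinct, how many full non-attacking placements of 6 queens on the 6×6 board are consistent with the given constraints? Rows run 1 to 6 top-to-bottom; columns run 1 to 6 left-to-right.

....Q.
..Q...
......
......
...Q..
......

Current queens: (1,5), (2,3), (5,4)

1

Branch on row 3: col 1 → 1.
Sum: 1 = 1.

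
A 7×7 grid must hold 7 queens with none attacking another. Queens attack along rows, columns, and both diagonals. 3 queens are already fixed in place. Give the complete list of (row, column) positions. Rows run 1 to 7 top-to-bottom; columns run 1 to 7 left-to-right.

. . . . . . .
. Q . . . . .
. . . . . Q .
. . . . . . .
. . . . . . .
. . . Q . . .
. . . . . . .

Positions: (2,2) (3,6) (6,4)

(1,5) (2,2) (3,6) (4,3) (5,7) (6,4) (7,1)

Row 1: attacked by (2,2)→{1,2,3}; (3,6)→{4,6}; (6,4)→{4}. Safe: 5, 7. Place at column 5.
Row 4: attacked by (1,5)→{2,5}; (2,2)→{2,4}; (3,6)→{5,6,7}; (6,4)→{2,4,6}. Safe: 1, 3. Place at column 3.
Row 5: attacked by (1,5)→{1,5}; (2,2)→{2,5}; (3,6)→{4,6}; (4,3)→{2,3,4}; (6,4)→{3,4,5}. Safe: 7. Place at column 7.
Row 7: attacked by (1,5)→{5}; (2,2)→{2,7}; (3,6)→{2,6}; (4,3)→{3,6}; (5,7)→{5,7}; (6,4)→{3,4,5}. Safe: 1. Place at column 1.
Columns [5, 2, 6, 3, 7, 4, 1], r−c [-4, 0, -3, 1, -2, 2, 6], r+c [6, 4, 9, 7, 12, 10, 8] are all distinct, so no two queens attack.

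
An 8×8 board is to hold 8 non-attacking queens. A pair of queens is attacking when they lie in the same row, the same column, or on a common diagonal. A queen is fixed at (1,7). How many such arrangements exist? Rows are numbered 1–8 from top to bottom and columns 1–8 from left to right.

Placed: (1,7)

8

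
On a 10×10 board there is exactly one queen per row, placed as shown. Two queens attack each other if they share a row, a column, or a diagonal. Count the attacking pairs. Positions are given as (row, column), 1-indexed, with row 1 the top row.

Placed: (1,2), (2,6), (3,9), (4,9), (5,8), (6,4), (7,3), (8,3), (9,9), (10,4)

7

Same column: (3,9)–(4,9) (column 9); (3,9)–(9,9) (column 9); (4,9)–(9,9) (column 9); (6,4)–(10,4) (column 4); (7,3)–(8,3) (column 3).
Same diagonal: (4,9)–(5,8) (|4−5| = |9−8| = 1); (6,4)–(7,3) (|6−7| = |4−3| = 1).
Total attacking pairs: 7.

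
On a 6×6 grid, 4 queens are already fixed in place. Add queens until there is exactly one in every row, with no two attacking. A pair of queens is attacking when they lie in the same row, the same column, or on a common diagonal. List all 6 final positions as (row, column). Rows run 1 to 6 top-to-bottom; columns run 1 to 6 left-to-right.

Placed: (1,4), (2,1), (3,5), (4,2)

Row 5: attacked by (1,4)→{4}; (2,1)→{1,4}; (3,5)→{3,5}; (4,2)→{1,2,3}. Safe: 6. Place at column 6.
Row 6: attacked by (1,4)→{4}; (2,1)→{1,5}; (3,5)→{2,5}; (4,2)→{2,4}; (5,6)→{5,6}. Safe: 3. Place at column 3.
Columns [4, 1, 5, 2, 6, 3], r−c [-3, 1, -2, 2, -1, 3], r+c [5, 3, 8, 6, 11, 9] are all distinct, so no two queens attack.

(1,4) (2,1) (3,5) (4,2) (5,6) (6,3)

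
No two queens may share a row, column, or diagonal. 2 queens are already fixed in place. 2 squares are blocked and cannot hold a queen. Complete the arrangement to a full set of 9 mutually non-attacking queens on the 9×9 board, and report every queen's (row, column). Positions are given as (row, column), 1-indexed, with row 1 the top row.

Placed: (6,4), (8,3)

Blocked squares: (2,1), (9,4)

(1,5) (2,2) (3,6) (4,9) (5,7) (6,4) (7,1) (8,3) (9,8)

Row 1: attacked by (6,4)→{4,9}; (8,3)→{3}. Safe: 1, 2, 5, 6, 7, 8. Place at column 5.
Row 2: attacked by (1,5)→{4,5,6}; (6,4)→{4,8}; (8,3)→{3,9}. Blocked: 1. Safe: 2, 7. Place at column 2.
Row 3: attacked by (1,5)→{3,5,7}; (2,2)→{1,2,3}; (6,4)→{1,4,7}; (8,3)→{3,8}. Safe: 6, 9. Place at column 6.
Row 4: attacked by (1,5)→{2,5,8}; (2,2)→{2,4}; (3,6)→{5,6,7}; (6,4)→{2,4,6}; (8,3)→{3,7}. Safe: 1, 9. Place at column 9.
Row 5: attacked by (1,5)→{1,5,9}; (2,2)→{2,5}; (3,6)→{4,6,8}; (4,9)→{8,9}; (6,4)→{3,4,5}; (8,3)→{3,6}. Safe: 7. Place at column 7.
Row 7: attacked by (1,5)→{5}; (2,2)→{2,7}; (3,6)→{2,6}; (4,9)→{6,9}; (5,7)→{5,7,9}; (6,4)→{3,4,5}; (8,3)→{2,3,4}. Safe: 1, 8. Place at column 1.
Row 9: attacked by (1,5)→{5}; (2,2)→{2,9}; (3,6)→{6}; (4,9)→{4,9}; (5,7)→{3,7}; (6,4)→{1,4,7}; (7,1)→{1,3}; (8,3)→{2,3,4}. Blocked: 4. Safe: 8. Place at column 8.
Columns [5, 2, 6, 9, 7, 4, 1, 3, 8], r−c [-4, 0, -3, -5, -2, 2, 6, 5, 1], r+c [6, 4, 9, 13, 12, 10, 8, 11, 17] are all distinct, so no two queens attack.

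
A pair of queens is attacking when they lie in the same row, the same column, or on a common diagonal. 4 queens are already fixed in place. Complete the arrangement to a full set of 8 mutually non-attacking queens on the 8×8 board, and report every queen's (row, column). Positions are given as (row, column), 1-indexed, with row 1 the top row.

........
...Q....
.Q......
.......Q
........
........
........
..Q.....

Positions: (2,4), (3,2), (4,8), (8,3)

Row 1: attacked by (2,4)→{3,4,5}; (3,2)→{2,4}; (4,8)→{5,8}; (8,3)→{3}. Safe: 1, 6, 7. Place at column 6.
Row 5: attacked by (1,6)→{2,6}; (2,4)→{1,4,7}; (3,2)→{2,4}; (4,8)→{7,8}; (8,3)→{3,6}. Safe: 5. Place at column 5.
Row 6: attacked by (1,6)→{1,6}; (2,4)→{4,8}; (3,2)→{2,5}; (4,8)→{6,8}; (5,5)→{4,5,6}; (8,3)→{1,3,5}. Safe: 7. Place at column 7.
Row 7: attacked by (1,6)→{6}; (2,4)→{4}; (3,2)→{2,6}; (4,8)→{5,8}; (5,5)→{3,5,7}; (6,7)→{6,7,8}; (8,3)→{2,3,4}. Safe: 1. Place at column 1.
Columns [6, 4, 2, 8, 5, 7, 1, 3], r−c [-5, -2, 1, -4, 0, -1, 6, 5], r+c [7, 6, 5, 12, 10, 13, 8, 11] are all distinct, so no two queens attack.

(1,6) (2,4) (3,2) (4,8) (5,5) (6,7) (7,1) (8,3)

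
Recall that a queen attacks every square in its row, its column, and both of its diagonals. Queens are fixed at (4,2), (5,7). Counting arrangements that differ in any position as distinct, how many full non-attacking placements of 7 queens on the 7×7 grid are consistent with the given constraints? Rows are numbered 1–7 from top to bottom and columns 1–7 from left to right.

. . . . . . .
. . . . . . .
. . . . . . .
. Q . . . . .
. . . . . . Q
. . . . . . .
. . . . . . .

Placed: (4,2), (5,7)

Branch on row 1: col 1 → 1; col 4 → 0; col 6 → 0.
Sum: 1 + 0 + 0 = 1.

1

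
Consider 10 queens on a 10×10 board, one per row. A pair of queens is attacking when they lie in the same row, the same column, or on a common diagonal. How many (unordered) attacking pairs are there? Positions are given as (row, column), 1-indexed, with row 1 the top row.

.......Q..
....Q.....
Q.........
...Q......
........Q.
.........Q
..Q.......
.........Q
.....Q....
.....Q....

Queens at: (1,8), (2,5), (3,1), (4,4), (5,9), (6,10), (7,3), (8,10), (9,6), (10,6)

5

Same column: (6,10)–(8,10) (column 10); (9,6)–(10,6) (column 6).
Same diagonal: (5,9)–(6,10) (|5−6| = |9−10| = 1); (6,10)–(10,6) (|6−10| = |10−6| = 4); (7,3)–(10,6) (|7−10| = |3−6| = 3).
Total attacking pairs: 5.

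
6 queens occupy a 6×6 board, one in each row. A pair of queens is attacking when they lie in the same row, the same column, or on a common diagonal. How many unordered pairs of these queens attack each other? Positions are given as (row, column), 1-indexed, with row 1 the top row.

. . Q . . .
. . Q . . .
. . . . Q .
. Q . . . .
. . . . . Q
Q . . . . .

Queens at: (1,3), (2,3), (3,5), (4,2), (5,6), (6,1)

3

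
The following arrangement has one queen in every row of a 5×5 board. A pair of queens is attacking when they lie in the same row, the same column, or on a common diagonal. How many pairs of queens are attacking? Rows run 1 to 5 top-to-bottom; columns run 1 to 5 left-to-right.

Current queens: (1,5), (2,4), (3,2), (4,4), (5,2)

3

Same column: (2,4)–(4,4) (column 4); (3,2)–(5,2) (column 2).
Same diagonal: (1,5)–(2,4) (|1−2| = |5−4| = 1).
Total attacking pairs: 3.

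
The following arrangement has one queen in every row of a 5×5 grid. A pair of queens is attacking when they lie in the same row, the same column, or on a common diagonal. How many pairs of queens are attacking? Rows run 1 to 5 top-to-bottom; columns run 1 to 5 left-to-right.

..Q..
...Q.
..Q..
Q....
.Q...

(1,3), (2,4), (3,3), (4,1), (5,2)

Same column: (1,3)–(3,3) (column 3).
Same diagonal: (1,3)–(2,4) (|1−2| = |3−4| = 1); (2,4)–(3,3) (|2−3| = |4−3| = 1); (4,1)–(5,2) (|4−5| = |1−2| = 1).
Total attacking pairs: 4.

4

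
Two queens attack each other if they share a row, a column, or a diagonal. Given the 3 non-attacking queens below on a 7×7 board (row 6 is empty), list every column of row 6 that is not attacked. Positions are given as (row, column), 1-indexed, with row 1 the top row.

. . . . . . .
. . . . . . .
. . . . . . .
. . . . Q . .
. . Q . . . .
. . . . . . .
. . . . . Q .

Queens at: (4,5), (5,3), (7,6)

(4,5) attacks row 6 at column 5 and diagonals 3, 7.
(5,3) attacks row 6 at column 3 and diagonals 2, 4.
(7,6) attacks row 6 at column 6 and diagonals 5, 7.
Attacked columns: {2, 3, 4, 5, 6, 7}. Safe: {1}.

columns 1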